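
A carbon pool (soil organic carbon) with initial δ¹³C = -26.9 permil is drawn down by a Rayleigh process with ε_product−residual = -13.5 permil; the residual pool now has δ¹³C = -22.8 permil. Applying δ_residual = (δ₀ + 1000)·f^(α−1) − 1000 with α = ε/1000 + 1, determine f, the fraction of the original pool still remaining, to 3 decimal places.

α − 1 = ε/1000 = -0.0135
(δ_res + 1000)/(δ₀ + 1000) = (-22.8 + 1000)/(-26.9 + 1000) = 977.2/973.1 = 1.004213
f = 1.004213^(1/-0.0135) = exp(ln(1.004213)/-0.0135) = exp(0.00420/-0.0135)
f = exp(-0.3114) = 0.7324

0.732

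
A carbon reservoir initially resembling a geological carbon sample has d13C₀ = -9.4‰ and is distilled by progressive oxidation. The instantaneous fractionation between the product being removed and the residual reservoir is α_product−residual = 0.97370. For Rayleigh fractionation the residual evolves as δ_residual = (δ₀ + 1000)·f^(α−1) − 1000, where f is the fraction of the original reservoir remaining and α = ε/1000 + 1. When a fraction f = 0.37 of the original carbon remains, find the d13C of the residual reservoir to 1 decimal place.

Rayleigh residual: δ_res = (δ₀ + 1000)·f^(α−1) − 1000
α − 1 = -0.02630
f^(α−1) = 0.37^(-0.02630) = 1.026494
δ_res = (-9.4 + 1000) × 1.026494 − 1000 = 1016.845 − 1000 = 16.84‰

16.8‰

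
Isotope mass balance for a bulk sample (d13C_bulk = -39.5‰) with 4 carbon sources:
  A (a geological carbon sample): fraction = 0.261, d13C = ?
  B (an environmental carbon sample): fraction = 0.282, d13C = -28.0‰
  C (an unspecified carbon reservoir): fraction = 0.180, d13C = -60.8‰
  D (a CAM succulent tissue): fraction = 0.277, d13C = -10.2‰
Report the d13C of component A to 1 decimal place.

-68.3‰

Isotope mass balance: δ_bulk = Σ fᵢ·δᵢ.
-39.5 = 0.261×δ_A + 0.282×(-28.0) + 0.180×(-60.8) + 0.277×(-10.2)
0.261·δ_A = -39.5 − (-21.665) = -17.835
δ_A = -17.835 / 0.261 = -68.33‰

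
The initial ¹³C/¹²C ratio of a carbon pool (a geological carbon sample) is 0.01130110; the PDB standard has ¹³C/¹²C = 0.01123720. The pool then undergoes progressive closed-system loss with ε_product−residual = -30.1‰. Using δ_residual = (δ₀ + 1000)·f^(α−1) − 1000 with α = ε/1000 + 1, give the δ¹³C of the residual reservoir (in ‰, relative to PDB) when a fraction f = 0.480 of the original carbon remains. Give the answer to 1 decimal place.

δ₀ = (0.01130110/0.01123720 − 1)×1000 = (1.005686 − 1)×1000 = 5.686‰
α − 1 = ε/1000 = -0.0301
f^(α−1) = 0.480^(-0.0301) = 1.022338
δ_res = (5.686 + 1000) × 1.022338 − 1000 = 1028.152 − 1000 = 28.15‰

28.2‰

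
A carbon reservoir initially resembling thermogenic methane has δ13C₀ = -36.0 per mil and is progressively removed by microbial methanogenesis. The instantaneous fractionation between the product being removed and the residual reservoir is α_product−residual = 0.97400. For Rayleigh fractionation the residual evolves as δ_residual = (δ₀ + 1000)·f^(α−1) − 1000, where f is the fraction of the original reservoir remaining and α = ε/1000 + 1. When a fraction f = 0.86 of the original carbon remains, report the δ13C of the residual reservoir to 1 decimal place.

Rayleigh residual: δ_res = (δ₀ + 1000)·f^(α−1) − 1000
α − 1 = -0.02600
f^(α−1) = 0.86^(-0.02600) = 1.003929
δ_res = (-36.0 + 1000) × 1.003929 − 1000 = 967.788 − 1000 = -32.21 per mil

-32.2 per mil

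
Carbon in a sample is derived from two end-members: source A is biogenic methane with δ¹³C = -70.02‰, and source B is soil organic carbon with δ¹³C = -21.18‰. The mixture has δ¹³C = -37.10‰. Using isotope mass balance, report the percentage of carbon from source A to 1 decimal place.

32.6%

δ_mix = f_A·δ_A + (1 − f_A)·δ_B  ⇒  f_A = (δ_mix − δ_B)/(δ_A − δ_B)
f_A = (-37.10 − (-21.18)) / (-70.02 − (-21.18))
f_A = -15.92 / -48.84 = 0.3260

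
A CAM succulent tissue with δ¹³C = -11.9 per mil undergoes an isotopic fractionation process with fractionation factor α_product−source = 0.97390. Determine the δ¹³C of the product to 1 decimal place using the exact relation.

-37.7 per mil

δ_product = (δ_source + 1000)·α − 1000
δ_product = (-11.9 + 1000) × 0.97390 − 1000
δ_product = 962.311 − 1000 = -37.69 per mil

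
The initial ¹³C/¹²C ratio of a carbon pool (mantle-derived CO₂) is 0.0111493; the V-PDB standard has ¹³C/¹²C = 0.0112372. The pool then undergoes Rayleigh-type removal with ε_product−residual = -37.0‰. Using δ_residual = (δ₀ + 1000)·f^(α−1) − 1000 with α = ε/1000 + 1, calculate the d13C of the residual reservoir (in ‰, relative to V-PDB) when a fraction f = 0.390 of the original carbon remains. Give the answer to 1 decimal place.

27.4‰

δ₀ = (0.0111493/0.0112372 − 1)×1000 = (0.992178 − 1)×1000 = -7.822‰
α − 1 = ε/1000 = -0.0370
f^(α−1) = 0.390^(-0.0370) = 1.035454
δ_res = (-7.822 + 1000) × 1.035454 − 1000 = 1027.354 − 1000 = 27.35‰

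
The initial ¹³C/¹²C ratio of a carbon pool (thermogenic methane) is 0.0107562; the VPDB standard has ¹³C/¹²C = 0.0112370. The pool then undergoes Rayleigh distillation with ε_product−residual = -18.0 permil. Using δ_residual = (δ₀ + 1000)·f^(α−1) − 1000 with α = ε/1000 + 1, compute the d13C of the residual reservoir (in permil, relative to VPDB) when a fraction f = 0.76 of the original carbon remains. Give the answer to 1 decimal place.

δ₀ = (0.0107562/0.0112370 − 1)×1000 = (0.957213 − 1)×1000 = -42.787 permil
α − 1 = ε/1000 = -0.0180
f^(α−1) = 0.76^(-0.0180) = 1.004952
δ_res = (-42.787 + 1000) × 1.004952 − 1000 = 961.953 − 1000 = -38.05 permil

-38.0 permil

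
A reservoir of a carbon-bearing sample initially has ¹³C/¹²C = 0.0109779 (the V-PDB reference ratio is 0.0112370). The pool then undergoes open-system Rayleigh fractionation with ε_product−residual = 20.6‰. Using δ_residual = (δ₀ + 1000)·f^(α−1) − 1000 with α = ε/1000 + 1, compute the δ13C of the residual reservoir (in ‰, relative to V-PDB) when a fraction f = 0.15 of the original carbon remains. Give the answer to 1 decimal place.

-60.5‰

δ₀ = (0.0109779/0.0112370 − 1)×1000 = (0.976942 − 1)×1000 = -23.058‰
α − 1 = ε/1000 = 0.0206
f^(α−1) = 0.15^(0.0206) = 0.961673
δ_res = (-23.058 + 1000) × 0.961673 − 1000 = 939.499 − 1000 = -60.50‰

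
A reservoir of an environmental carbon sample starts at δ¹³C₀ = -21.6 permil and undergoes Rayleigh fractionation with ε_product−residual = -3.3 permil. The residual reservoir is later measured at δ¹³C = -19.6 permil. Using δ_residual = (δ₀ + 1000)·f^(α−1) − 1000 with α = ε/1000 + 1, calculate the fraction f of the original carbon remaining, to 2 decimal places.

0.54

α − 1 = ε/1000 = -0.0033
(δ_res + 1000)/(δ₀ + 1000) = (-19.6 + 1000)/(-21.6 + 1000) = 980.4/978.4 = 1.002044
f = 1.002044^(1/-0.0033) = exp(ln(1.002044)/-0.0033) = exp(0.00204/-0.0033)
f = exp(-0.6188) = 0.5386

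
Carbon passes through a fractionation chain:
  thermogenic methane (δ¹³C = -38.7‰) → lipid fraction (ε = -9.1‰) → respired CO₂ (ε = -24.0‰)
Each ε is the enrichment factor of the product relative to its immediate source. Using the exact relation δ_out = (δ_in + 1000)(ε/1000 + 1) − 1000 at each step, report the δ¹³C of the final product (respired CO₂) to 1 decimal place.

-70.3‰

step 1: δ = (-38.70 + 1000)·(-9.1/1000 + 1) − 1000 = -47.45‰
step 2: δ = (-47.45 + 1000)·(-24.0/1000 + 1) − 1000 = -70.31‰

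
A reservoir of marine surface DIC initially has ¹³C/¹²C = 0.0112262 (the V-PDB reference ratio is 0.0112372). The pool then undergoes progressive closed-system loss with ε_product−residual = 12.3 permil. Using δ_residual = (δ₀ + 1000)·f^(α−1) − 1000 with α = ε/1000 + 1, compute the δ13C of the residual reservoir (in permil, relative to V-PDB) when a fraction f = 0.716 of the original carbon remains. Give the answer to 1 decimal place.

-5.1 permil

δ₀ = (0.0112262/0.0112372 − 1)×1000 = (0.999021 − 1)×1000 = -0.979 permil
α − 1 = ε/1000 = 0.0123
f^(α−1) = 0.716^(0.0123) = 0.995899
δ_res = (-0.979 + 1000) × 0.995899 − 1000 = 994.924 − 1000 = -5.08 permil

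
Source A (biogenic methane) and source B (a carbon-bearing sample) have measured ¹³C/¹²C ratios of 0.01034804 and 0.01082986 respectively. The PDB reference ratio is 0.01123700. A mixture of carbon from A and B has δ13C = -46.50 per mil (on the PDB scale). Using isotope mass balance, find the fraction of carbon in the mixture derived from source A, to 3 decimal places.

0.239

δ_A = (0.01034804/0.01123700 − 1)×1000 = (0.920890 − 1)×1000 = -79.110 per mil
δ_B = (0.01082986/0.01123700 − 1)×1000 = (0.963768 − 1)×1000 = -36.232 per mil
f_A = (δ_mix − δ_B)/(δ_A − δ_B) = (-46.50 − (-36.232))/(-79.110 − (-36.232))
f_A = -10.268 / -42.878 = 0.2395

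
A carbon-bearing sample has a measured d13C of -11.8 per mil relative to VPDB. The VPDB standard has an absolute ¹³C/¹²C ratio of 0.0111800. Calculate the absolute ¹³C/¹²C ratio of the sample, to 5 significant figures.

0.011048

R_sample = R_standard × (d13C/1000 + 1)
R_sample = 0.0111800 × (-11.8/1000 + 1) = 0.0111800 × 0.988200
R_sample = 0.0110481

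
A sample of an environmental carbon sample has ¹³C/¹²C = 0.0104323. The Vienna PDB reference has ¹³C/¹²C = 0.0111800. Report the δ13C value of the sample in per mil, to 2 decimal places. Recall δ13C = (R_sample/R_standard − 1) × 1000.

δ13C = (R_sample / R_standard − 1) × 1000
R_sample / R_standard = 0.0104323 / 0.0111800 = 0.933122
δ13C = (0.933122 − 1) × 1000 = -66.878 per mil

-66.88 per mil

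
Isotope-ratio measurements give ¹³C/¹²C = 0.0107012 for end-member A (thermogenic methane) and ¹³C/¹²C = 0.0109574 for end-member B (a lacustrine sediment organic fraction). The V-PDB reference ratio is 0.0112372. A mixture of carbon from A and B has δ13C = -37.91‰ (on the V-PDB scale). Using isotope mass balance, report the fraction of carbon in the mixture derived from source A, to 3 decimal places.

δ_A = (0.0107012/0.0112372 − 1)×1000 = (0.952301 − 1)×1000 = -47.699‰
δ_B = (0.0109574/0.0112372 − 1)×1000 = (0.975101 − 1)×1000 = -24.899‰
f_A = (δ_mix − δ_B)/(δ_A − δ_B) = (-37.91 − (-24.899))/(-47.699 − (-24.899))
f_A = -13.011 / -22.799 = 0.5707

0.571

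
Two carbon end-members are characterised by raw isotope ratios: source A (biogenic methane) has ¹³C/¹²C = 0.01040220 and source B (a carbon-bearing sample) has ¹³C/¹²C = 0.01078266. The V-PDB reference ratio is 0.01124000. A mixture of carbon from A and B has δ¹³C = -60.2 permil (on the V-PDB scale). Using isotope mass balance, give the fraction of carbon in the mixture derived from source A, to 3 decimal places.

0.576

δ_A = (0.01040220/0.01124000 − 1)×1000 = (0.925463 − 1)×1000 = -74.537 permil
δ_B = (0.01078266/0.01124000 − 1)×1000 = (0.959311 − 1)×1000 = -40.689 permil
f_A = (δ_mix − δ_B)/(δ_A − δ_B) = (-60.2 − (-40.689))/(-74.537 − (-40.689))
f_A = -19.511 / -33.849 = 0.5764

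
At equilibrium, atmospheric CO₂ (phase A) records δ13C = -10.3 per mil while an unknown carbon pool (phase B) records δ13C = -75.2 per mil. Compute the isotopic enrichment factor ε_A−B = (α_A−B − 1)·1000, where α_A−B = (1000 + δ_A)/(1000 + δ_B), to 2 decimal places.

70.18 per mil

α_A−B = (1000 + -10.3) / (1000 + -75.2) = 989.7 / 924.8 = 1.070177
ε_A−B = (1.070177 − 1) × 1000 = 70.177 per mil
(The approximation ε ≈ δ_A − δ_B would give 64.9 per mil.)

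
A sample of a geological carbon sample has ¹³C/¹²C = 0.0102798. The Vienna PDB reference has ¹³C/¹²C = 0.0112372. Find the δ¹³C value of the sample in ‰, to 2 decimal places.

-85.20‰

δ¹³C = (R_sample / R_standard − 1) × 1000
R_sample / R_standard = 0.0102798 / 0.0112372 = 0.914801
δ¹³C = (0.914801 − 1) × 1000 = -85.199‰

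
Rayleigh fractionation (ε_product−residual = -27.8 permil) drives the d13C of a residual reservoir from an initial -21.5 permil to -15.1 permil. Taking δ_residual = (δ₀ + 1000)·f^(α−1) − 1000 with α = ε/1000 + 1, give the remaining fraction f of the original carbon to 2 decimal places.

0.79

α − 1 = ε/1000 = -0.0278
(δ_res + 1000)/(δ₀ + 1000) = (-15.1 + 1000)/(-21.5 + 1000) = 984.9/978.5 = 1.006541
f = 1.006541^(1/-0.0278) = exp(ln(1.006541)/-0.0278) = exp(0.00652/-0.0278)
f = exp(-0.2345) = 0.7910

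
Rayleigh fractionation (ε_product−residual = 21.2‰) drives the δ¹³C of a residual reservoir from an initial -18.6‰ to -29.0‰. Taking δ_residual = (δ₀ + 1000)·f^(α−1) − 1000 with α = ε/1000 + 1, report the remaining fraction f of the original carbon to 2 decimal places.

0.60

α − 1 = ε/1000 = 0.0212
(δ_res + 1000)/(δ₀ + 1000) = (-29.0 + 1000)/(-18.6 + 1000) = 971.0/981.4 = 0.989403
f = 0.989403^(1/0.0212) = exp(ln(0.989403)/0.0212) = exp(-0.01065/0.0212)
f = exp(-0.5025) = 0.6050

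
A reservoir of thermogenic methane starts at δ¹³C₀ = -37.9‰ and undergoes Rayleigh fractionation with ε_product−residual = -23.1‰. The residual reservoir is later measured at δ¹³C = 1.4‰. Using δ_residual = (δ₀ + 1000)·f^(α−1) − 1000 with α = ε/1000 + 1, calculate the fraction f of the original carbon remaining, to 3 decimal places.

α − 1 = ε/1000 = -0.0231
(δ_res + 1000)/(δ₀ + 1000) = (1.4 + 1000)/(-37.9 + 1000) = 1001.4/962.1 = 1.040848
f = 1.040848^(1/-0.0231) = exp(ln(1.040848)/-0.0231) = exp(0.04004/-0.0231)
f = exp(-1.7332) = 0.1767

0.177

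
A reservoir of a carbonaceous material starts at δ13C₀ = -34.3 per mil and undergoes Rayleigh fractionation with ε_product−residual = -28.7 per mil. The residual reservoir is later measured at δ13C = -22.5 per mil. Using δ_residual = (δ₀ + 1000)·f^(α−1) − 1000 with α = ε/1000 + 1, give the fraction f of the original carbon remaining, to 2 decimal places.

α − 1 = ε/1000 = -0.0287
(δ_res + 1000)/(δ₀ + 1000) = (-22.5 + 1000)/(-34.3 + 1000) = 977.5/965.7 = 1.012219
f = 1.012219^(1/-0.0287) = exp(ln(1.012219)/-0.0287) = exp(0.01215/-0.0287)
f = exp(-0.4232) = 0.6550

0.65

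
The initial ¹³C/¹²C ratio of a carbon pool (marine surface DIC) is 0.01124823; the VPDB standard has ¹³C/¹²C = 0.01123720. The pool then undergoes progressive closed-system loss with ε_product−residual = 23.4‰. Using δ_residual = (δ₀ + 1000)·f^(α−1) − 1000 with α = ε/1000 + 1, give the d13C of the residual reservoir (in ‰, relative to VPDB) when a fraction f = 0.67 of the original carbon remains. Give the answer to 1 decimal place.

-8.4‰

δ₀ = (0.01124823/0.01123720 − 1)×1000 = (1.000982 − 1)×1000 = 0.982‰
α − 1 = ε/1000 = 0.0234
f^(α−1) = 0.67^(0.0234) = 0.990673
δ_res = (0.982 + 1000) × 0.990673 − 1000 = 991.645 − 1000 = -8.35‰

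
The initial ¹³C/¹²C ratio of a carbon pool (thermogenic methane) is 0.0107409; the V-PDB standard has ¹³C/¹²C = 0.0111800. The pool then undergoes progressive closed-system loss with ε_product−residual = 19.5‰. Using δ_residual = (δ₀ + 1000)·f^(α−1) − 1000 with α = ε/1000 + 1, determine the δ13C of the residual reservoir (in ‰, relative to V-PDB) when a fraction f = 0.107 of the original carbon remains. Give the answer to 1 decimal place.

δ₀ = (0.0107409/0.0111800 − 1)×1000 = (0.960725 − 1)×1000 = -39.275‰
α − 1 = ε/1000 = 0.0195
f^(α−1) = 0.107^(0.0195) = 0.957355
δ_res = (-39.275 + 1000) × 0.957355 − 1000 = 919.754 − 1000 = -80.25‰

-80.2‰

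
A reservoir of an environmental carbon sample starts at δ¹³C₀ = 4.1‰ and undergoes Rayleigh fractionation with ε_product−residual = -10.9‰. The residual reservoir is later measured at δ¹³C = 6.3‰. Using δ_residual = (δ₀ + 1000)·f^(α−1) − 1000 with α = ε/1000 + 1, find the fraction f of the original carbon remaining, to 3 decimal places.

α − 1 = ε/1000 = -0.0109
(δ_res + 1000)/(δ₀ + 1000) = (6.3 + 1000)/(4.1 + 1000) = 1006.3/1004.1 = 1.002191
f = 1.002191^(1/-0.0109) = exp(ln(1.002191)/-0.0109) = exp(0.00219/-0.0109)
f = exp(-0.2008) = 0.8181

0.818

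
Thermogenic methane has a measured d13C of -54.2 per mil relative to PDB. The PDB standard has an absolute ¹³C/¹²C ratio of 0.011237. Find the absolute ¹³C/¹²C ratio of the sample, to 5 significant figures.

0.010628

R_sample = R_standard × (d13C/1000 + 1)
R_sample = 0.011237 × (-54.2/1000 + 1) = 0.011237 × 0.945800
R_sample = 0.0106280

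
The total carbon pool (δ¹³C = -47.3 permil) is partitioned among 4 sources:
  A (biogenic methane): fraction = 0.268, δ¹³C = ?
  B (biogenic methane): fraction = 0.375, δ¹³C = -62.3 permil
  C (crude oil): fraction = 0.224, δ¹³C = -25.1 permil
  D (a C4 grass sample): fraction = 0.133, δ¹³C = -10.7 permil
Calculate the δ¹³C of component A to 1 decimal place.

Isotope mass balance: δ_bulk = Σ fᵢ·δᵢ.
-47.3 = 0.268×δ_A + 0.375×(-62.3) + 0.224×(-25.1) + 0.133×(-10.7)
0.268·δ_A = -47.3 − (-30.408) = -16.892
δ_A = -16.892 / 0.268 = -63.03 permil

-63.0 permil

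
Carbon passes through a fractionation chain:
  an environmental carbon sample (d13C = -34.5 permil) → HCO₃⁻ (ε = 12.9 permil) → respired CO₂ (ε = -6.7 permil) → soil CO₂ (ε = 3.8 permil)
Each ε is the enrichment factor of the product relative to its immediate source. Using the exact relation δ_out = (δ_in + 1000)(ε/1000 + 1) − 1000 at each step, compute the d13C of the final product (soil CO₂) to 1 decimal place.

step 1: δ = (-34.50 + 1000)·(12.9/1000 + 1) − 1000 = -22.05 permil
step 2: δ = (-22.05 + 1000)·(-6.7/1000 + 1) − 1000 = -28.60 permil
step 3: δ = (-28.60 + 1000)·(3.8/1000 + 1) − 1000 = -24.91 permil

-24.9 permil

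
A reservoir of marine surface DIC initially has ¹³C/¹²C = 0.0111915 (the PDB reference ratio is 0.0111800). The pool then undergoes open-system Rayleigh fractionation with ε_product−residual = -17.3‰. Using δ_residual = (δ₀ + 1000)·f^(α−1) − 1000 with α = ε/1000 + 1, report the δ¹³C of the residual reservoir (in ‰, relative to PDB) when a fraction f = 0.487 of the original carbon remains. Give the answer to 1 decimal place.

13.6‰

δ₀ = (0.0111915/0.0111800 − 1)×1000 = (1.001029 − 1)×1000 = 1.029‰
α − 1 = ε/1000 = -0.0173
f^(α−1) = 0.487^(-0.0173) = 1.012525
δ_res = (1.029 + 1000) × 1.012525 − 1000 = 1013.566 − 1000 = 13.57‰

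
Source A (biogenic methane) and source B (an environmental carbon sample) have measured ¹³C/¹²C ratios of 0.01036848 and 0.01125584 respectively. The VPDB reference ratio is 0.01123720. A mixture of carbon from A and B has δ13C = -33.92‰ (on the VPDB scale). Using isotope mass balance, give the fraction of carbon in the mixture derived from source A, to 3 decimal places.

δ_A = (0.01036848/0.01123720 − 1)×1000 = (0.922692 − 1)×1000 = -77.308‰
δ_B = (0.01125584/0.01123720 − 1)×1000 = (1.001659 − 1)×1000 = 1.659‰
f_A = (δ_mix − δ_B)/(δ_A − δ_B) = (-33.92 − (1.659))/(-77.308 − (1.659))
f_A = -35.579 / -78.966 = 0.4506

0.451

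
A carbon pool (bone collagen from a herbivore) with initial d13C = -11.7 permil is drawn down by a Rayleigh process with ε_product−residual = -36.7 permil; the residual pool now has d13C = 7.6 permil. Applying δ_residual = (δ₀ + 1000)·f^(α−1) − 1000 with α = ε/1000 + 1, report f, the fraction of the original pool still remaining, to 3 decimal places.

0.590

α − 1 = ε/1000 = -0.0367
(δ_res + 1000)/(δ₀ + 1000) = (7.6 + 1000)/(-11.7 + 1000) = 1007.6/988.3 = 1.019528
f = 1.019528^(1/-0.0367) = exp(ln(1.019528)/-0.0367) = exp(0.01934/-0.0367)
f = exp(-0.5270) = 0.5904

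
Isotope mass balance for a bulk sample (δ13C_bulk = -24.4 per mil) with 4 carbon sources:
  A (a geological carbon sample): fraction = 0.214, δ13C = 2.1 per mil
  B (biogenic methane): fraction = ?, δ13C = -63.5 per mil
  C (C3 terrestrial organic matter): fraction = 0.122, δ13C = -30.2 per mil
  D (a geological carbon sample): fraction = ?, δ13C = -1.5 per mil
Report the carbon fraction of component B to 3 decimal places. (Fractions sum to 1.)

0.325

Let f_B and f_D be the unknown fractions; fractions sum to 1 so f_B + f_D = 0.664.
Mass balance: Σ fᵢ·δᵢ = δ_bulk ⇒ f_B·(-63.5) + f_D·(-1.5) = -24.4 − (-3.235) = -21.165
Substitute f_D = 0.664 − f_B:
f_B·(-63.5 − -1.5) = -21.165 − 0.664×(-1.5) = -20.169
f_B = -20.169 / -62.0 = 0.3253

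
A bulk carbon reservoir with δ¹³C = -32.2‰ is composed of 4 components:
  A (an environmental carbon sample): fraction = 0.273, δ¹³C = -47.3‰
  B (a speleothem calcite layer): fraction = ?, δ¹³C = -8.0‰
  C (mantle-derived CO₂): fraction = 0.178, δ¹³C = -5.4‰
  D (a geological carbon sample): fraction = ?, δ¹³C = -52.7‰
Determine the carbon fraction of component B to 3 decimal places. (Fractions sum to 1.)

0.237

Let f_B and f_D be the unknown fractions; fractions sum to 1 so f_B + f_D = 0.549.
Mass balance: Σ fᵢ·δᵢ = δ_bulk ⇒ f_B·(-8.0) + f_D·(-52.7) = -32.2 − (-13.874) = -18.326
Substitute f_D = 0.549 − f_B:
f_B·(-8.0 − -52.7) = -18.326 − 0.549×(-52.7) = 10.606
f_B = 10.606 / 44.7 = 0.2373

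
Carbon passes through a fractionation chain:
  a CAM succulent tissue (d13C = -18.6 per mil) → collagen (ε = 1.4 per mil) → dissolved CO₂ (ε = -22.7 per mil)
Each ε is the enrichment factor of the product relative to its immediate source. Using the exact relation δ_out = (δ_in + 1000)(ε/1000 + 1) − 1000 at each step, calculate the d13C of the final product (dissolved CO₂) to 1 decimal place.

step 1: δ = (-18.60 + 1000)·(1.4/1000 + 1) − 1000 = -17.23 per mil
step 2: δ = (-17.23 + 1000)·(-22.7/1000 + 1) − 1000 = -39.54 per mil

-39.5 per mil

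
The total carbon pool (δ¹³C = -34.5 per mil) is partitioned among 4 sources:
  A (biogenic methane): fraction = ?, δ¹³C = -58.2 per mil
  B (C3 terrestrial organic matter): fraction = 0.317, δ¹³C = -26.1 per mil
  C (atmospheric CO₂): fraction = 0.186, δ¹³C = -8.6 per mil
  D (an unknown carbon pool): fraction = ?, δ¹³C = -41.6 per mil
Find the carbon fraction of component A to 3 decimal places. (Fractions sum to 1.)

0.238

Let f_A and f_D be the unknown fractions; fractions sum to 1 so f_A + f_D = 0.497.
Mass balance: Σ fᵢ·δᵢ = δ_bulk ⇒ f_A·(-58.2) + f_D·(-41.6) = -34.5 − (-9.873) = -24.627
Substitute f_D = 0.497 − f_A:
f_A·(-58.2 − -41.6) = -24.627 − 0.497×(-41.6) = -3.951
f_A = -3.951 / -16.6 = 0.2380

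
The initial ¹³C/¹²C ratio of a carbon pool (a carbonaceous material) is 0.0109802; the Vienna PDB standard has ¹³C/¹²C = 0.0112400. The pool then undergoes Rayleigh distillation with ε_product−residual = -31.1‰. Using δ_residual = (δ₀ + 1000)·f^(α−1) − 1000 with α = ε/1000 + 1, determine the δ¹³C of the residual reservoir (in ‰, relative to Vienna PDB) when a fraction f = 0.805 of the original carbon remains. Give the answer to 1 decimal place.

-16.5‰

δ₀ = (0.0109802/0.0112400 − 1)×1000 = (0.976886 − 1)×1000 = -23.114‰
α − 1 = ε/1000 = -0.0311
f^(α−1) = 0.805^(-0.0311) = 1.006769
δ_res = (-23.114 + 1000) × 1.006769 − 1000 = 983.498 − 1000 = -16.50‰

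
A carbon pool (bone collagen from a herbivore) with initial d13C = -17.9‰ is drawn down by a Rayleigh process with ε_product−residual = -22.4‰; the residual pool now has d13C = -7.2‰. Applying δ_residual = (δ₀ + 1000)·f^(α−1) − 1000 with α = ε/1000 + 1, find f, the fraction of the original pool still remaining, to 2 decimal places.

0.62

α − 1 = ε/1000 = -0.0224
(δ_res + 1000)/(δ₀ + 1000) = (-7.2 + 1000)/(-17.9 + 1000) = 992.8/982.1 = 1.010895
f = 1.010895^(1/-0.0224) = exp(ln(1.010895)/-0.0224) = exp(0.01084/-0.0224)
f = exp(-0.4838) = 0.6165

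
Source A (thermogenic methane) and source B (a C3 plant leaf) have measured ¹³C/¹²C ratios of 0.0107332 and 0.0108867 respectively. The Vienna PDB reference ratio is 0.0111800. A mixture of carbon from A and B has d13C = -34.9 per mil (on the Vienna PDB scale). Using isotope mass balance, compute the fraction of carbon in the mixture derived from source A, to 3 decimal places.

δ_A = (0.0107332/0.0111800 − 1)×1000 = (0.960036 − 1)×1000 = -39.964 per mil
δ_B = (0.0108867/0.0111800 − 1)×1000 = (0.973766 − 1)×1000 = -26.234 per mil
f_A = (δ_mix − δ_B)/(δ_A − δ_B) = (-34.9 − (-26.234))/(-39.964 − (-26.234))
f_A = -8.666 / -13.730 = 0.6312

0.631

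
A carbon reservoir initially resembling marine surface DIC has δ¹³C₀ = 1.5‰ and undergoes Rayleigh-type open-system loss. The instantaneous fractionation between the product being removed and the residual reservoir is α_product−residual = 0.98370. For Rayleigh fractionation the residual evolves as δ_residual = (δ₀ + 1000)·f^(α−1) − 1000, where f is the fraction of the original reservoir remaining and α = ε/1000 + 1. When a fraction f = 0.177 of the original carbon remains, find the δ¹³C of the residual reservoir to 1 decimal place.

Rayleigh residual: δ_res = (δ₀ + 1000)·f^(α−1) − 1000
α − 1 = -0.01630
f^(α−1) = 0.177^(-0.01630) = 1.028627
δ_res = (1.5 + 1000) × 1.028627 − 1000 = 1030.170 − 1000 = 30.17‰

30.2‰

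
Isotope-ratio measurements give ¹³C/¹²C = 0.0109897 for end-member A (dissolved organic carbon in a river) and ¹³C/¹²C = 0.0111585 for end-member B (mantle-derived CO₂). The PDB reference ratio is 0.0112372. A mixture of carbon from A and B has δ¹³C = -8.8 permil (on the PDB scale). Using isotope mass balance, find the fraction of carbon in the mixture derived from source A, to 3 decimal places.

δ_A = (0.0109897/0.0112372 − 1)×1000 = (0.977975 − 1)×1000 = -22.025 permil
δ_B = (0.0111585/0.0112372 − 1)×1000 = (0.992996 − 1)×1000 = -7.004 permil
f_A = (δ_mix − δ_B)/(δ_A − δ_B) = (-8.8 − (-7.004))/(-22.025 − (-7.004))
f_A = -1.796 / -15.022 = 0.1196

0.120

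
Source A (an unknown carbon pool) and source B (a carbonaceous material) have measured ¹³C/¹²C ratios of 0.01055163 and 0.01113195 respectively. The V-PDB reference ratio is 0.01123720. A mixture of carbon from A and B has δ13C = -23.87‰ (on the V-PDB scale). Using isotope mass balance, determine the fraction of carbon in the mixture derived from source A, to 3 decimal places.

0.281

δ_A = (0.01055163/0.01123720 − 1)×1000 = (0.938991 − 1)×1000 = -61.009‰
δ_B = (0.01113195/0.01123720 − 1)×1000 = (0.990634 − 1)×1000 = -9.366‰
f_A = (δ_mix − δ_B)/(δ_A − δ_B) = (-23.87 − (-9.366))/(-61.009 − (-9.366))
f_A = -14.504 / -51.643 = 0.2808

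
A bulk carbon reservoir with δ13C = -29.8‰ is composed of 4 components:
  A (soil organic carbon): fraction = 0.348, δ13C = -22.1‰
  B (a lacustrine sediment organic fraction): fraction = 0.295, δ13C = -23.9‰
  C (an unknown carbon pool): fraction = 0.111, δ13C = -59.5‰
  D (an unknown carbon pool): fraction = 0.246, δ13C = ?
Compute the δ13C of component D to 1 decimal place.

Isotope mass balance: δ_bulk = Σ fᵢ·δᵢ.
-29.8 = 0.348×(-22.1) + 0.295×(-23.9) + 0.111×(-59.5) + 0.246×δ_D
0.246·δ_D = -29.8 − (-21.346) = -8.454
δ_D = -8.454 / 0.246 = -34.37‰

-34.4‰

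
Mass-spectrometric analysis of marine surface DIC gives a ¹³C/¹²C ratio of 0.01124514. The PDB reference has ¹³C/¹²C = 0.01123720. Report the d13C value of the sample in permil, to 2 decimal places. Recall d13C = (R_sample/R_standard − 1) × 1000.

0.71 permil

d13C = (R_sample / R_standard − 1) × 1000
R_sample / R_standard = 0.01124514 / 0.01123720 = 1.000707
d13C = (1.000707 − 1) × 1000 = 0.707 permil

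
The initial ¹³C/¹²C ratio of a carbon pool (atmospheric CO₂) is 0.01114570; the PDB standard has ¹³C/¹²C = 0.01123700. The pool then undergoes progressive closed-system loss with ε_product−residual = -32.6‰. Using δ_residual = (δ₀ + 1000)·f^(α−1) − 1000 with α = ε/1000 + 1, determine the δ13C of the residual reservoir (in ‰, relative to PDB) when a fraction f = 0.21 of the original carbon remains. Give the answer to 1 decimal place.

δ₀ = (0.01114570/0.01123700 − 1)×1000 = (0.991875 − 1)×1000 = -8.125‰
α − 1 = ε/1000 = -0.0326
f^(α−1) = 0.21^(-0.0326) = 1.052194
δ_res = (-8.125 + 1000) × 1.052194 − 1000 = 1043.645 − 1000 = 43.64‰

43.6‰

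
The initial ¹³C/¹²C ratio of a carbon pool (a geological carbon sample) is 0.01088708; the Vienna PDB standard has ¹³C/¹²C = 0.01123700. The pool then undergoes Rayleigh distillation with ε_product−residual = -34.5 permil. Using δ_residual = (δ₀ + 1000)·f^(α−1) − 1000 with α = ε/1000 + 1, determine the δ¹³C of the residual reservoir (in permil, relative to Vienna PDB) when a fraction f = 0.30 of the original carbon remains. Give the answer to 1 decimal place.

10.0 permil

δ₀ = (0.01088708/0.01123700 − 1)×1000 = (0.968860 − 1)×1000 = -31.140 permil
α − 1 = ε/1000 = -0.0345
f^(α−1) = 0.30^(-0.0345) = 1.042412
δ_res = (-31.140 + 1000) × 1.042412 − 1000 = 1009.951 − 1000 = 9.95 permil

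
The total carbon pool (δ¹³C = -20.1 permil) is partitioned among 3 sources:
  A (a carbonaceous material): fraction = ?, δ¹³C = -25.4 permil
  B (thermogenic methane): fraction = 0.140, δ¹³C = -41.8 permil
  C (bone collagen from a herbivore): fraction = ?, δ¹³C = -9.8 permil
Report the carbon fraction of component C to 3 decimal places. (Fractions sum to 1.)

Let f_C and f_A be the unknown fractions; fractions sum to 1 so f_C + f_A = 0.860.
Mass balance: Σ fᵢ·δᵢ = δ_bulk ⇒ f_C·(-9.8) + f_A·(-25.4) = -20.1 − (-5.852) = -14.248
Substitute f_A = 0.860 − f_C:
f_C·(-9.8 − -25.4) = -14.248 − 0.860×(-25.4) = 7.596
f_C = 7.596 / 15.6 = 0.4869

0.487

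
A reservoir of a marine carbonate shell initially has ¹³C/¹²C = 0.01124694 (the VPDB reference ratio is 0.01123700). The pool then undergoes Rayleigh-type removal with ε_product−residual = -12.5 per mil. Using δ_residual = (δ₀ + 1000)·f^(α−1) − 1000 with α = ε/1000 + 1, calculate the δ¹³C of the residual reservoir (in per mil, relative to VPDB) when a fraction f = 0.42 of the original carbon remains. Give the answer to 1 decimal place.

11.8 per mil

δ₀ = (0.01124694/0.01123700 − 1)×1000 = (1.000885 − 1)×1000 = 0.885 per mil
α − 1 = ε/1000 = -0.0125
f^(α−1) = 0.42^(-0.0125) = 1.010903
δ_res = (0.885 + 1000) × 1.010903 − 1000 = 1011.797 − 1000 = 11.80 per mil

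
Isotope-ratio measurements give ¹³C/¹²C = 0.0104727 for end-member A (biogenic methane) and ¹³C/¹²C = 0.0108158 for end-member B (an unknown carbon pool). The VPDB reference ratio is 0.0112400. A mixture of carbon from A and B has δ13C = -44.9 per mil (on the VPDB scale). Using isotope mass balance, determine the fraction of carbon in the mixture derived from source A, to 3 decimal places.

0.235

δ_A = (0.0104727/0.0112400 − 1)×1000 = (0.931735 − 1)×1000 = -68.265 per mil
δ_B = (0.0108158/0.0112400 − 1)×1000 = (0.962260 − 1)×1000 = -37.740 per mil
f_A = (δ_mix − δ_B)/(δ_A − δ_B) = (-44.9 − (-37.740))/(-68.265 − (-37.740))
f_A = -7.160 / -30.525 = 0.2346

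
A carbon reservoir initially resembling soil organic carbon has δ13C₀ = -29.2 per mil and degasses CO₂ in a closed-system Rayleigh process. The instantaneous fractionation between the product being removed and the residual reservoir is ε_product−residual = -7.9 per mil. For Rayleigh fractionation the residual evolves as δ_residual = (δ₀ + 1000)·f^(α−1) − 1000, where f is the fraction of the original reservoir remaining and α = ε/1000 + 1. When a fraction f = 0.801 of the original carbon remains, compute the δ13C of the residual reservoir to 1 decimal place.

Rayleigh residual: δ_res = (δ₀ + 1000)·f^(α−1) − 1000
α = ε/1000 + 1 = 0.99210, so α − 1 = -0.00790
f^(α−1) = 0.801^(-0.00790) = 1.001755
δ_res = (-29.2 + 1000) × 1.001755 − 1000 = 972.503 − 1000 = -27.50 per mil

-27.5 per mil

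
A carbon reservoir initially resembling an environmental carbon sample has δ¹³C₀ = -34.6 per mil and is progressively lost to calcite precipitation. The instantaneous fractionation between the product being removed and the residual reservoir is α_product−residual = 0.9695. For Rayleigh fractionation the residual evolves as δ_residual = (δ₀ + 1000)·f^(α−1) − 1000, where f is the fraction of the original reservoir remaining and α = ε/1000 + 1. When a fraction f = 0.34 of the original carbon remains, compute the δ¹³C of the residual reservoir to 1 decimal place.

-2.3 per mil

Rayleigh residual: δ_res = (δ₀ + 1000)·f^(α−1) − 1000
α − 1 = -0.03050
f^(α−1) = 0.34^(-0.03050) = 1.033451
δ_res = (-34.6 + 1000) × 1.033451 − 1000 = 997.694 − 1000 = -2.31 per mil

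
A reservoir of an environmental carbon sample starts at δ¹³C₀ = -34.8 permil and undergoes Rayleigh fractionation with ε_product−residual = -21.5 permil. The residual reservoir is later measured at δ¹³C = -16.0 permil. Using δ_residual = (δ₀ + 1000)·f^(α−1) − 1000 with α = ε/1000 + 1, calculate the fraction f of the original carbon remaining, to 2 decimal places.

α − 1 = ε/1000 = -0.0215
(δ_res + 1000)/(δ₀ + 1000) = (-16.0 + 1000)/(-34.8 + 1000) = 984.0/965.2 = 1.019478
f = 1.019478^(1/-0.0215) = exp(ln(1.019478)/-0.0215) = exp(0.01929/-0.0215)
f = exp(-0.8972) = 0.4077

0.41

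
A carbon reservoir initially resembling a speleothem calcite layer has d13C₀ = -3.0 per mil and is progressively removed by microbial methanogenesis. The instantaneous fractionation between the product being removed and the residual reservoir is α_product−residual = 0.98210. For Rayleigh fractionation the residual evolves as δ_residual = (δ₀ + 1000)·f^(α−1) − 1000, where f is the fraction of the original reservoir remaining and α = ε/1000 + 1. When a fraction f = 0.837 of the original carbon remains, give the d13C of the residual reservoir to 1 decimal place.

0.2 per mil

Rayleigh residual: δ_res = (δ₀ + 1000)·f^(α−1) − 1000
α − 1 = -0.01790
f^(α−1) = 0.837^(-0.01790) = 1.003190
δ_res = (-3.0 + 1000) × 1.003190 − 1000 = 1000.180 − 1000 = 0.18 per mil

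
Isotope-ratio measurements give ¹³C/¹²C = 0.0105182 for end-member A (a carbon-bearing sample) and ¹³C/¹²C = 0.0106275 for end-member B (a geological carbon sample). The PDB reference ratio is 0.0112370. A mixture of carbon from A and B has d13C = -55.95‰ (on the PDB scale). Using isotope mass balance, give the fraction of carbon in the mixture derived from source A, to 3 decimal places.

δ_A = (0.0105182/0.0112370 − 1)×1000 = (0.936033 − 1)×1000 = -63.967‰
δ_B = (0.0106275/0.0112370 − 1)×1000 = (0.945760 − 1)×1000 = -54.240‰
f_A = (δ_mix − δ_B)/(δ_A − δ_B) = (-55.95 − (-54.240))/(-63.967 − (-54.240))
f_A = -1.710 / -9.727 = 0.1758

0.176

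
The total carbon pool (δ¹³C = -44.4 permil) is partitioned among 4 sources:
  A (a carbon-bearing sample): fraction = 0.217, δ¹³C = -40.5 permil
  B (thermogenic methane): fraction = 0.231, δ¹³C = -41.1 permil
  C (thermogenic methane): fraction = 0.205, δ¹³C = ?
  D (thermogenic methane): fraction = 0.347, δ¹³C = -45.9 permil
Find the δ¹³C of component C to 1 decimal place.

-49.7 permil

Isotope mass balance: δ_bulk = Σ fᵢ·δᵢ.
-44.4 = 0.217×(-40.5) + 0.231×(-41.1) + 0.205×δ_C + 0.347×(-45.9)
0.205·δ_C = -44.4 − (-34.210) = -10.190
δ_C = -10.190 / 0.205 = -49.71 permil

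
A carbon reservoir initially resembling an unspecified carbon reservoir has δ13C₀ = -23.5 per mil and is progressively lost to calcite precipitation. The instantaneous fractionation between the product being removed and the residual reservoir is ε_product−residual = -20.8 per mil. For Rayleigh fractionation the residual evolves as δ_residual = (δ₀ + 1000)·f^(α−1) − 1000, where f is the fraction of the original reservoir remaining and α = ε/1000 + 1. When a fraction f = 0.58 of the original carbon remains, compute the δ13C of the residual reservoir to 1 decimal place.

-12.4 per mil

Rayleigh residual: δ_res = (δ₀ + 1000)·f^(α−1) − 1000
α = ε/1000 + 1 = 0.97920, so α − 1 = -0.02080
f^(α−1) = 0.58^(-0.02080) = 1.011395
δ_res = (-23.5 + 1000) × 1.011395 − 1000 = 987.627 − 1000 = -12.37 per mil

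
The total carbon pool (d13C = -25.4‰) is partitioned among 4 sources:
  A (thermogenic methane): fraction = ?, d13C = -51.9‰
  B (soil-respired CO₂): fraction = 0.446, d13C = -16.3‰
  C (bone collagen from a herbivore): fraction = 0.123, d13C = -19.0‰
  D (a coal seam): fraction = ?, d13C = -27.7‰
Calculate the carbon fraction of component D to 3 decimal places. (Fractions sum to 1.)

0.272

Let f_D and f_A be the unknown fractions; fractions sum to 1 so f_D + f_A = 0.431.
Mass balance: Σ fᵢ·δᵢ = δ_bulk ⇒ f_D·(-27.7) + f_A·(-51.9) = -25.4 − (-9.607) = -15.793
Substitute f_A = 0.431 − f_D:
f_D·(-27.7 − -51.9) = -15.793 − 0.431×(-51.9) = 6.576
f_D = 6.576 / 24.2 = 0.2717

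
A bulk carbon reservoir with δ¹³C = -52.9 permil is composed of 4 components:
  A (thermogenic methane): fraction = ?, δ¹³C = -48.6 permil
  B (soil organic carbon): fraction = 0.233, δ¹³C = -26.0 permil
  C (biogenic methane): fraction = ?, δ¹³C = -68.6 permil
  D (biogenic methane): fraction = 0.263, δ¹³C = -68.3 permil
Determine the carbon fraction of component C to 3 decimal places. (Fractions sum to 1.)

Let f_C and f_A be the unknown fractions; fractions sum to 1 so f_C + f_A = 0.504.
Mass balance: Σ fᵢ·δᵢ = δ_bulk ⇒ f_C·(-68.6) + f_A·(-48.6) = -52.9 − (-24.021) = -28.879
Substitute f_A = 0.504 − f_C:
f_C·(-68.6 − -48.6) = -28.879 − 0.504×(-48.6) = -4.385
f_C = -4.385 / -20.0 = 0.2192

0.219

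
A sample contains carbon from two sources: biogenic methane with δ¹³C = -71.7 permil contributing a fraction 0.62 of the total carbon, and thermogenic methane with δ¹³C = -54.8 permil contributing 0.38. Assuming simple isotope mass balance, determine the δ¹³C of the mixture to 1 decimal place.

δ_mix = f_A·δ_A + f_B·δ_B
δ_mix = 0.62 × (-71.7) + 0.38 × (-54.8)
δ_mix = -44.45 + -20.82 = -65.28 permil

-65.3 permil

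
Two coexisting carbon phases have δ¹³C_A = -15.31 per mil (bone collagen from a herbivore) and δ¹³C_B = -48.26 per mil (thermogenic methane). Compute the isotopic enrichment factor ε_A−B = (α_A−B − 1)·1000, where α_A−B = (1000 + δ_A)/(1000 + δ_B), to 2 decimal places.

α_A−B = (1000 + -15.31) / (1000 + -48.26) = 984.69 / 951.74 = 1.034621
ε_A−B = (1.034621 − 1) × 1000 = 34.621 per mil
(The approximation ε ≈ δ_A − δ_B would give 32.95 per mil.)

34.62 per mil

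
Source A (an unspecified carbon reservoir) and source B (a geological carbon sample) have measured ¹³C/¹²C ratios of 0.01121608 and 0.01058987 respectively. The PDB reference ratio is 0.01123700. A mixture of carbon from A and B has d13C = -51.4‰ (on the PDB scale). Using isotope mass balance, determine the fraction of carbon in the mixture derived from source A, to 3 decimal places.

0.111

δ_A = (0.01121608/0.01123700 − 1)×1000 = (0.998138 − 1)×1000 = -1.862‰
δ_B = (0.01058987/0.01123700 − 1)×1000 = (0.942411 − 1)×1000 = -57.589‰
f_A = (δ_mix − δ_B)/(δ_A − δ_B) = (-51.4 − (-57.589))/(-1.862 − (-57.589))
f_A = 6.189 / 55.728 = 0.1111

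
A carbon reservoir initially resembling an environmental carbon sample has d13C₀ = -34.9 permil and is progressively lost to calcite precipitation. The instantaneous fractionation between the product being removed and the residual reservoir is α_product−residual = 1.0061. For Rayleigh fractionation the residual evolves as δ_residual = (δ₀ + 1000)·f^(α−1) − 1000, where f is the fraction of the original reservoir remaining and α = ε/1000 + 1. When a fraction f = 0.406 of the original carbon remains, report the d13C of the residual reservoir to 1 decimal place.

-40.2 permil

Rayleigh residual: δ_res = (δ₀ + 1000)·f^(α−1) − 1000
α − 1 = 0.00610
f^(α−1) = 0.406^(0.00610) = 0.994517
δ_res = (-34.9 + 1000) × 0.994517 − 1000 = 959.808 − 1000 = -40.19 permil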